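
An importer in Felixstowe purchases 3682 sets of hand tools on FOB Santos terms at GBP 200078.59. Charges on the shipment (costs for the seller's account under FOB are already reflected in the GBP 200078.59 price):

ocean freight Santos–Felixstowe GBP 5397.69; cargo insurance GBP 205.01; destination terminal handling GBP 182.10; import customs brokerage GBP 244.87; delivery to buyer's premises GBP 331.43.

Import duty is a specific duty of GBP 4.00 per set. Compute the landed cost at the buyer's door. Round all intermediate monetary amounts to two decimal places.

FOB: the seller bears costs until goods are on board at the origin port; the buyer bears freight, insurance and all costs thereafter.
CIF value = FOB price + freight + insurance = 200078.59 + 5397.69 + 205.01 = 205681.29
Import duty = 3682 × 4.00 = 14728.00
Buyer bears: freight 5397.69 + insurance 205.01 + destination terminal 182.10 + brokerage 244.87 + delivery 331.43 + duty 14728.00 = 21089.10
Landed cost = invoice 200078.59 + 21089.10 = 221167.69

Total landed cost: GBP 221167.69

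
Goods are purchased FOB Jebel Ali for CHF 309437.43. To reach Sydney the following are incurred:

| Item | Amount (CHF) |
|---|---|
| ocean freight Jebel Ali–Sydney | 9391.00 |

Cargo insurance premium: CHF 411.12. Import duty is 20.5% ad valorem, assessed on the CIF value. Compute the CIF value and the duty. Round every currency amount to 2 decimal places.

CIF = FOB price + freight + insurance
CIF = 309437.43 + 9391.00 + 411.12 = 319239.55
Import duty = 319239.55 × 20.5% = 65444.11

CIF value: CHF 319239.55; import duty: CHF 65444.11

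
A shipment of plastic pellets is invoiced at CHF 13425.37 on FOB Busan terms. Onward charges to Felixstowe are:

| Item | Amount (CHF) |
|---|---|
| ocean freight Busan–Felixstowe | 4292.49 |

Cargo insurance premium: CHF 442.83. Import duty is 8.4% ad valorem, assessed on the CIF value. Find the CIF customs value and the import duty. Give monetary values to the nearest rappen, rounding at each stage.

CIF = FOB price + freight + insurance
CIF = 13425.37 + 4292.49 + 442.83 = 18160.69
Import duty = 18160.69 × 8.4% = 1525.50

CIF value: CHF 18160.69; import duty: CHF 1525.50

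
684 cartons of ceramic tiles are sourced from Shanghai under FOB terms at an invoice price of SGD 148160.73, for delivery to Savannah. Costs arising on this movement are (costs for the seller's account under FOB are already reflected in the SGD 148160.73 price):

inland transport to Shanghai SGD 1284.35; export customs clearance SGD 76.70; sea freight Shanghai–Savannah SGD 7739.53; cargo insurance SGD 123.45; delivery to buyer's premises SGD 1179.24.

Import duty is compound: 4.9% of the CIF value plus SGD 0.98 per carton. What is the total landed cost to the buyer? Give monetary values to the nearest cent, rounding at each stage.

FOB: the seller bears costs until goods are on board at the origin port; the buyer bears freight, insurance and all costs thereafter.
Already in the invoice (seller's account under FOB): inland to port, export clearance — exclude.
CIF value = FOB price + freight + insurance = 148160.73 + 7739.53 + 123.45 = 156023.71
Ad valorem component: 156023.71 × 4.9% = 7645.16
Specific component: 684 × 0.98 = 670.32
Import duty = 7645.16 + 670.32 = 8315.48
Buyer bears: freight 7739.53 + insurance 123.45 + delivery 1179.24 + duty 8315.48 = 17357.70
Landed cost = invoice 148160.73 + 17357.70 = 165518.43

Total landed cost: SGD 165518.43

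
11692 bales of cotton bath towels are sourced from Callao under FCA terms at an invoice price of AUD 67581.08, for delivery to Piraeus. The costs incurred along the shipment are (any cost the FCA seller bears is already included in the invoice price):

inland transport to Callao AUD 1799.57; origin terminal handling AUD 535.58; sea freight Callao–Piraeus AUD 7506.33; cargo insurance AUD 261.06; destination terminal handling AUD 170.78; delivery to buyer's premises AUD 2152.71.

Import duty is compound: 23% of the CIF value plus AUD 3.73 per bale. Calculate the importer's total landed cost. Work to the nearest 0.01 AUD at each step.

Total landed cost: AUD 139272.03

FCA: the seller delivers export-cleared goods to the carrier; the buyer bears costs from that point.
Already in the invoice (seller's account under FCA): inland to port — exclude.
CIF value = FCA price + origin terminal + freight + insurance = 67581.08 + 535.58 + 7506.33 + 261.06 = 75884.05
Ad valorem component: 75884.05 × 23% = 17453.33
Specific component: 11692 × 3.73 = 43611.16
Import duty = 17453.33 + 43611.16 = 61064.49
Buyer bears: origin terminal 535.58 + freight 7506.33 + insurance 261.06 + destination terminal 170.78 + delivery 2152.71 + duty 61064.49 = 71690.95
Landed cost = invoice 67581.08 + 71690.95 = 139272.03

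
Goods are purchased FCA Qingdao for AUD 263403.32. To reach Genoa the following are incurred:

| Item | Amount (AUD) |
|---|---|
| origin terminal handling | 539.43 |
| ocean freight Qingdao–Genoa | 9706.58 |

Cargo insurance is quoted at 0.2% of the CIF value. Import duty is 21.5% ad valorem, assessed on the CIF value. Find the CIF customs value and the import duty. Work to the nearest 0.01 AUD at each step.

CIF value: AUD 274197.73; import duty: AUD 58952.51

Let C be the CIF value. C = FCA price + pre-shipment costs + freight + 0.2% × C
C − 0.2% × C = 263403.32 + 539.43 + 9706.58
0.998 × C = 273649.33
C = 273649.33 / 0.998 = 274197.73
Insurance premium = 0.2% × 274197.73 = 548.40
Import duty = 274197.73 × 21.5% = 58952.51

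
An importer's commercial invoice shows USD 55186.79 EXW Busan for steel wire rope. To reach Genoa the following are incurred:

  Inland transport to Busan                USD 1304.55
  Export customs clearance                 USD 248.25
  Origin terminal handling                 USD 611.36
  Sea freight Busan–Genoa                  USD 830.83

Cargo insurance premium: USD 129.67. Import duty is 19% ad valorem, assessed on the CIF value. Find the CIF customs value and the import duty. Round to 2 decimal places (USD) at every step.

CIF = EXW price + pre-shipment costs + freight + insurance
CIF = 55186.79 + 1304.55 + 248.25 + 611.36 + 830.83 + 129.67 = 58311.45
Import duty = 58311.45 × 19% = 11079.18

CIF value: USD 58311.45; import duty: USD 11079.18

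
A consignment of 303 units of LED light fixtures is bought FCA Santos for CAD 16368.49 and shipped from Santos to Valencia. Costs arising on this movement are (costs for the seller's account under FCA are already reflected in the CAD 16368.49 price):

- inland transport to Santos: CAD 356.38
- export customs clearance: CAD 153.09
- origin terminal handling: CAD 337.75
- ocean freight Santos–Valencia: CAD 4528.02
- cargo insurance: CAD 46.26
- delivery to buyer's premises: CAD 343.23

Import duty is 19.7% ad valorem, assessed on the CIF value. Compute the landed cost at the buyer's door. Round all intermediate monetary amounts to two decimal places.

Total landed cost: CAD 25816.01

FCA: the seller delivers export-cleared goods to the carrier; the buyer bears costs from that point.
Already in the invoice (seller's account under FCA): inland to port, export clearance — exclude.
CIF value = FCA price + origin terminal + freight + insurance = 16368.49 + 337.75 + 4528.02 + 46.26 = 21280.52
Import duty = 21280.52 × 19.7% = 4192.26
Buyer bears: origin terminal 337.75 + freight 4528.02 + insurance 46.26 + delivery 343.23 + duty 4192.26 = 9447.52
Landed cost = invoice 16368.49 + 9447.52 = 25816.01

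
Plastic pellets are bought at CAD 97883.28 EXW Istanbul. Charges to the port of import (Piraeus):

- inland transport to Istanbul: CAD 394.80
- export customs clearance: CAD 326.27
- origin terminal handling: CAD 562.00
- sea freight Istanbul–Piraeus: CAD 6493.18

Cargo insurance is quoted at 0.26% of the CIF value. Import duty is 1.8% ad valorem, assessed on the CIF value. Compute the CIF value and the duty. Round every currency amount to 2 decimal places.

Let C be the CIF value. C = EXW price + pre-shipment costs + freight + 0.26% × C
C − 0.26% × C = 97883.28 + 394.80 + 326.27 + 562.00 + 6493.18
0.9974 × C = 105659.53
C = 105659.53 / 0.9974 = 105934.96
Insurance premium = 0.26% × 105934.96 = 275.43
Import duty = 105934.96 × 1.8% = 1906.83

CIF value: CAD 105934.96; import duty: CAD 1906.83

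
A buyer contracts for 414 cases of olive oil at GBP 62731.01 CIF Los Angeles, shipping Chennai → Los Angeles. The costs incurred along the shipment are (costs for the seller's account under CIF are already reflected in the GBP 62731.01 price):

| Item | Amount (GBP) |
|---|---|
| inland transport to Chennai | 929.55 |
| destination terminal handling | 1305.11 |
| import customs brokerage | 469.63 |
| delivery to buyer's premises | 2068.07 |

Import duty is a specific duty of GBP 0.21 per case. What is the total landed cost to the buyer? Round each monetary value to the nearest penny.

Total landed cost: GBP 66660.76

CIF: the seller pays costs through ocean freight and marine insurance to the destination port.
Already in the invoice (seller's account under CIF): inland to port — exclude.
The CIF price already equals the CIF value: 62731.01
Import duty = 414 × 0.21 = 86.94
Buyer bears: destination terminal 1305.11 + brokerage 469.63 + delivery 2068.07 + duty 86.94 = 3929.75
Landed cost = invoice 62731.01 + 3929.75 = 66660.76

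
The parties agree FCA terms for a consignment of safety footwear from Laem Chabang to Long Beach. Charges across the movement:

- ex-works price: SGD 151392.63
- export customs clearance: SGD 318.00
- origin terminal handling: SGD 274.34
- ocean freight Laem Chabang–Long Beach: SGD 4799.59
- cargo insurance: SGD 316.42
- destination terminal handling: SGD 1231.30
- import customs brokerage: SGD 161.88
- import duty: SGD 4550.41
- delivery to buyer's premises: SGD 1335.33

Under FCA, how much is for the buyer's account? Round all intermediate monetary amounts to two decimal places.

Buyer's account: SGD 12669.27

FCA: the seller delivers export-cleared goods to the carrier; the buyer bears costs from that point.
Seller's account: goods 151392.63 + export clearance 318.00 = 151710.63
Buyer's account: origin terminal 274.34 + freight 4799.59 + insurance 316.42 + destination terminal 1231.30 + brokerage 161.88 + duty 4550.41 + delivery 1335.33 = 12669.27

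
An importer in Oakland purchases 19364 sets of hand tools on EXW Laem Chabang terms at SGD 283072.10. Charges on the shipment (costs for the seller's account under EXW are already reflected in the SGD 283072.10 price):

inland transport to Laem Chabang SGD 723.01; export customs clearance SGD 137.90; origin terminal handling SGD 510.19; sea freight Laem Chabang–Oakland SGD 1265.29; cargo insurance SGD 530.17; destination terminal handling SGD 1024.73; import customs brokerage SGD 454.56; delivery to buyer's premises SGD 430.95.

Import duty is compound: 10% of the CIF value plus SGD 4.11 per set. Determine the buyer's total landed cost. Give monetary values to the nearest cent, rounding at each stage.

EXW: the seller makes goods available at their premises; the buyer bears all onward costs.
CIF value = EXW price + inland to port + export clearance + origin terminal + freight + insurance = 283072.10 + 723.01 + 137.90 + 510.19 + 1265.29 + 530.17 = 286238.66
Ad valorem component: 286238.66 × 10% = 28623.87
Specific component: 19364 × 4.11 = 79586.04
Import duty = 28623.87 + 79586.04 = 108209.91
Buyer bears: inland to port 723.01 + export clearance 137.90 + origin terminal 510.19 + freight 1265.29 + insurance 530.17 + destination terminal 1024.73 + brokerage 454.56 + delivery 430.95 + duty 108209.91 = 113286.71
Landed cost = invoice 283072.10 + 113286.71 = 396358.81

Total landed cost: SGD 396358.81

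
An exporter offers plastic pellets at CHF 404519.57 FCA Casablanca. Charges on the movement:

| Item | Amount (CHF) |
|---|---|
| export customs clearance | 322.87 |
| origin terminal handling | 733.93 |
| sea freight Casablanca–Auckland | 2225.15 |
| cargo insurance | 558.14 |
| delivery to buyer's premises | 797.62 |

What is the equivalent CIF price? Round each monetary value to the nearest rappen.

Not relevant to the conversion: export clearance — on the seller under both FCA and CIF; already in the FCA price and stays in the CIF price. delivery — on the buyer under both terms; not part of either seller's price.
From FCA to CIF, the seller additionally bears: origin terminal, freight, insurance.
CIF price = 404519.57 + 733.93 + 2225.15 + 558.14 = 408036.79

CIF price: CHF 408036.79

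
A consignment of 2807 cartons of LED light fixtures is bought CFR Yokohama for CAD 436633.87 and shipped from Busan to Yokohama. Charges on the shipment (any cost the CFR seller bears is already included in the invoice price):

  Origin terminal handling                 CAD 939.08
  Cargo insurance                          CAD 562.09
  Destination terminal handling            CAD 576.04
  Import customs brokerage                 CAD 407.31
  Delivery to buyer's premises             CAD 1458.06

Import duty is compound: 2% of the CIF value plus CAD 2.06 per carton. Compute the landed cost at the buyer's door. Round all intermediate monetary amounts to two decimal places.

CFR: the seller pays costs through ocean freight to the destination port, but not insurance.
Already in the invoice (seller's account under CFR): origin terminal — exclude.
CIF value = CFR price + insurance = 436633.87 + 562.09 = 437195.96
Ad valorem component: 437195.96 × 2% = 8743.92
Specific component: 2807 × 2.06 = 5782.42
Import duty = 8743.92 + 5782.42 = 14526.34
Buyer bears: insurance 562.09 + destination terminal 576.04 + brokerage 407.31 + delivery 1458.06 + duty 14526.34 = 17529.84
Landed cost = invoice 436633.87 + 17529.84 = 454163.71

Total landed cost: CAD 454163.71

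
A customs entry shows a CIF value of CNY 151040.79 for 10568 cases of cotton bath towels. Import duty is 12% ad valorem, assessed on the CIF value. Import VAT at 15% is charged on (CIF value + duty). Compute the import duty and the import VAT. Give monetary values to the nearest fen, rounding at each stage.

Import duty = 151040.79 × 12% = 18124.89
VAT base = CIF + duty = 151040.79 + 18124.89 = 169165.68
Import VAT = 169165.68 × 15% = 25374.85

Import duty: CNY 18124.89; import VAT: CNY 25374.85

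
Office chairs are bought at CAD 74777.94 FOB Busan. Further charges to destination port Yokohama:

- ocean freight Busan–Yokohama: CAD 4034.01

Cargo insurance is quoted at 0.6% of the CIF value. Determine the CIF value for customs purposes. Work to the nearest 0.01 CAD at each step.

Let C be the CIF value. C = FOB price + freight + 0.6% × C
C − 0.6% × C = 74777.94 + 4034.01
0.994 × C = 78811.95
C = 78811.95 / 0.994 = 79287.68
Insurance premium = 0.6% × 79287.68 = 475.73

CIF value: CAD 79287.68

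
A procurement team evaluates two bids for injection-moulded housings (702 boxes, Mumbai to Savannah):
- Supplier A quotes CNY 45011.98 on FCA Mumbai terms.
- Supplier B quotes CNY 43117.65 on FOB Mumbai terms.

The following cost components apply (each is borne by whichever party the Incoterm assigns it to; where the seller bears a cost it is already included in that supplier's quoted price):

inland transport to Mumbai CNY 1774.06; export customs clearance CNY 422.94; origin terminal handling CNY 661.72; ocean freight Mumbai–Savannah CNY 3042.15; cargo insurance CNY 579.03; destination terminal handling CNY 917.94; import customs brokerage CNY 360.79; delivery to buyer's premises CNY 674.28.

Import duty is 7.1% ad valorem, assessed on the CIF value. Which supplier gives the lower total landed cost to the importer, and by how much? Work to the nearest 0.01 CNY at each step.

Supplier B is cheaper by CNY 2737.53

Supplier A (FCA):
CIF value = FCA price + origin terminal + freight + insurance = 45011.98 + 661.72 + 3042.15 + 579.03 = 49294.88
Import duty = 49294.88 × 7.1% = 3499.94
Buyer bears (A): 661.72 + 3042.15 + 579.03 + 917.94 + 360.79 + 674.28 = 6235.91
Landed cost (A) = invoice 45011.98 + 6235.91 + duty 3499.94 = 54747.83
Supplier B (FOB):
CIF value = FOB price + freight + insurance = 43117.65 + 3042.15 + 579.03 = 46738.83
Import duty = 46738.83 × 7.1% = 3318.46
Buyer bears (B): 3042.15 + 579.03 + 917.94 + 360.79 + 674.28 = 5574.19
Landed cost (B) = invoice 43117.65 + 5574.19 + duty 3318.46 = 52010.30
Difference = |54747.83 − 52010.30| = 2737.53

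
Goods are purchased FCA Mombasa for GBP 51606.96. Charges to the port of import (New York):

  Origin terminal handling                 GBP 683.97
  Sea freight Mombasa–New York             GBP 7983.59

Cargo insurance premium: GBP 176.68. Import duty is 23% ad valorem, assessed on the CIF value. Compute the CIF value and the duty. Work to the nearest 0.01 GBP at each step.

CIF = FCA price + pre-shipment costs + freight + insurance
CIF = 51606.96 + 683.97 + 7983.59 + 176.68 = 60451.20
Import duty = 60451.20 × 23% = 13903.78

CIF value: GBP 60451.20; import duty: GBP 13903.78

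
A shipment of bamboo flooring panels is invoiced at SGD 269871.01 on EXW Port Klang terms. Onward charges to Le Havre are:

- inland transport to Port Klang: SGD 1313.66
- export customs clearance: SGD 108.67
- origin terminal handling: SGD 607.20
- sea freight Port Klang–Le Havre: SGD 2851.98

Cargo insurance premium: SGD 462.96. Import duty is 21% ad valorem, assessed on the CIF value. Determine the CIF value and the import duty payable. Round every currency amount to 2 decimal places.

CIF = EXW price + pre-shipment costs + freight + insurance
CIF = 269871.01 + 1313.66 + 108.67 + 607.20 + 2851.98 + 462.96 = 275215.48
Import duty = 275215.48 × 21% = 57795.25

CIF value: SGD 275215.48; import duty: SGD 57795.25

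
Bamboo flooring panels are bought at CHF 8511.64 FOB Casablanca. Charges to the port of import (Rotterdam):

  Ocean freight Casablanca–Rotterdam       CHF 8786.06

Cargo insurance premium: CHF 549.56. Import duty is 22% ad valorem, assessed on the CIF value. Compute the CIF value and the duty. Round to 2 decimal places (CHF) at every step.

CIF = FOB price + freight + insurance
CIF = 8511.64 + 8786.06 + 549.56 = 17847.26
Import duty = 17847.26 × 22% = 3926.40

CIF value: CHF 17847.26; import duty: CHF 3926.40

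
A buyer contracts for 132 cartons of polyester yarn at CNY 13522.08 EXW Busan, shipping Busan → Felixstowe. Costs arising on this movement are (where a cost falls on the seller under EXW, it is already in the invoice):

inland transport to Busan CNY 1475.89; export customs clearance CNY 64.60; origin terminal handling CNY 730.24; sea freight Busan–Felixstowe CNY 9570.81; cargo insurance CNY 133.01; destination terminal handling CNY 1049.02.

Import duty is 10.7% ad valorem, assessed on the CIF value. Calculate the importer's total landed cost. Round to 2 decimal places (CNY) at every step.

EXW: the seller makes goods available at their premises; the buyer bears all onward costs.
CIF value = EXW price + inland to port + export clearance + origin terminal + freight + insurance = 13522.08 + 1475.89 + 64.60 + 730.24 + 9570.81 + 133.01 = 25496.63
Import duty = 25496.63 × 10.7% = 2728.14
Buyer bears: inland to port 1475.89 + export clearance 64.60 + origin terminal 730.24 + freight 9570.81 + insurance 133.01 + destination terminal 1049.02 + duty 2728.14 = 15751.71
Landed cost = invoice 13522.08 + 15751.71 = 29273.79

Total landed cost: CNY 29273.79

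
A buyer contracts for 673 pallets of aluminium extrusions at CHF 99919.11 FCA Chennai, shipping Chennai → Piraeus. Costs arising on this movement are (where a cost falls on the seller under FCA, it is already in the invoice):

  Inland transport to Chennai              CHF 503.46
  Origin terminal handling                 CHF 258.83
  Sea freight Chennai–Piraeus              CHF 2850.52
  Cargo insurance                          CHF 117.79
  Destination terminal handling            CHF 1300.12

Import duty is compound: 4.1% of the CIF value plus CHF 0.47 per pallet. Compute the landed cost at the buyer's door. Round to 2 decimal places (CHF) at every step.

Total landed cost: CHF 108991.68

FCA: the seller delivers export-cleared goods to the carrier; the buyer bears costs from that point.
Already in the invoice (seller's account under FCA): inland to port — exclude.
CIF value = FCA price + origin terminal + freight + insurance = 99919.11 + 258.83 + 2850.52 + 117.79 = 103146.25
Ad valorem component: 103146.25 × 4.1% = 4229.00
Specific component: 673 × 0.47 = 316.31
Import duty = 4229.00 + 316.31 = 4545.31
Buyer bears: origin terminal 258.83 + freight 2850.52 + insurance 117.79 + destination terminal 1300.12 + duty 4545.31 = 9072.57
Landed cost = invoice 99919.11 + 9072.57 = 108991.68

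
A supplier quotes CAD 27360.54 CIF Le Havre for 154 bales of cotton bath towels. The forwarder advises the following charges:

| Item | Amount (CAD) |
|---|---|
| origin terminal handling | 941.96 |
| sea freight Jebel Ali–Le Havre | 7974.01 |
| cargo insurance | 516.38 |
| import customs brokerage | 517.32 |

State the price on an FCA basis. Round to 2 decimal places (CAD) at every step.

FCA price: CAD 17928.19

Not relevant to the conversion: brokerage — on the buyer under both terms; not part of either seller's price.
From CIF to FCA, the seller no longer bears: origin terminal, freight, insurance.
FCA price = 27360.54 − 941.96 − 7974.01 − 516.38 = 17928.19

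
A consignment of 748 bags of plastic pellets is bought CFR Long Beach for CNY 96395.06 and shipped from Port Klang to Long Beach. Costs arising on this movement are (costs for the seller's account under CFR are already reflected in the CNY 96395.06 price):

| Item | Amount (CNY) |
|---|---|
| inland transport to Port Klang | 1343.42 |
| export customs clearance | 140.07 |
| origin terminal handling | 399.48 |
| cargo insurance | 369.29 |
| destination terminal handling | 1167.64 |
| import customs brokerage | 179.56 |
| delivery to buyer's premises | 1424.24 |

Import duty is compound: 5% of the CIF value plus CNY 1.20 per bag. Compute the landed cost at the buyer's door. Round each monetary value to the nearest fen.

Total landed cost: CNY 105271.61

CFR: the seller pays costs through ocean freight to the destination port, but not insurance.
Already in the invoice (seller's account under CFR): inland to port, export clearance, origin terminal — exclude.
CIF value = CFR price + insurance = 96395.06 + 369.29 = 96764.35
Ad valorem component: 96764.35 × 5% = 4838.22
Specific component: 748 × 1.20 = 897.60
Import duty = 4838.22 + 897.60 = 5735.82
Buyer bears: insurance 369.29 + destination terminal 1167.64 + brokerage 179.56 + delivery 1424.24 + duty 5735.82 = 8876.55
Landed cost = invoice 96395.06 + 8876.55 = 105271.61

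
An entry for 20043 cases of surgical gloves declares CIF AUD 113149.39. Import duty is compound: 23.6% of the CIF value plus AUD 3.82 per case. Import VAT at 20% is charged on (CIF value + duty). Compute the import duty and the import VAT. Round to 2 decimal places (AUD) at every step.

Ad valorem component: 113149.39 × 23.6% = 26703.26
Specific component: 20043 × 3.82 = 76564.26
Import duty = 26703.26 + 76564.26 = 103267.52
VAT base = CIF + duty = 113149.39 + 103267.52 = 216416.91
Import VAT = 216416.91 × 20% = 43283.38

Import duty: AUD 103267.52; import VAT: AUD 43283.38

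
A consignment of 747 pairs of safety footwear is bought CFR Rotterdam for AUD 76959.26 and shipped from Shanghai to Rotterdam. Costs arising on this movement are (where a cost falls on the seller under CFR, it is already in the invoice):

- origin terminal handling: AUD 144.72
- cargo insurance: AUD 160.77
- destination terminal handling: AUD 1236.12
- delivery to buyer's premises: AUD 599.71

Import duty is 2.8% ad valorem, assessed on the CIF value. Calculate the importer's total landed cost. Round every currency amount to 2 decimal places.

Total landed cost: AUD 81115.22

CFR: the seller pays costs through ocean freight to the destination port, but not insurance.
Already in the invoice (seller's account under CFR): origin terminal — exclude.
CIF value = CFR price + insurance = 76959.26 + 160.77 = 77120.03
Import duty = 77120.03 × 2.8% = 2159.36
Buyer bears: insurance 160.77 + destination terminal 1236.12 + delivery 599.71 + duty 2159.36 = 4155.96
Landed cost = invoice 76959.26 + 4155.96 = 81115.22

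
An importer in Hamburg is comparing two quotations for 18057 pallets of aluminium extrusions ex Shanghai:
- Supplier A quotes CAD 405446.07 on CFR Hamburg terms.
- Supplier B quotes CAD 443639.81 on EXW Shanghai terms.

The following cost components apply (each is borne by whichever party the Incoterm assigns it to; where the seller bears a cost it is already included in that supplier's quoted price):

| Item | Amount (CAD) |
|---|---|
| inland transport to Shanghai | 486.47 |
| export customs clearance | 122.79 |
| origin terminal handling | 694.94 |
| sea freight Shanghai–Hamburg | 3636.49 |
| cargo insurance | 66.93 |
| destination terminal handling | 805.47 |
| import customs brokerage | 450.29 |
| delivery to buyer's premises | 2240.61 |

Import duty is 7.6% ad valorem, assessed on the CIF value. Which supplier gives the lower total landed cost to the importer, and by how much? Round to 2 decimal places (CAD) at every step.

Supplier A (CFR):
CIF value = CFR price + insurance = 405446.07 + 66.93 = 405513.00
Import duty = 405513.00 × 7.6% = 30818.99
Buyer bears (A): 66.93 + 805.47 + 450.29 + 2240.61 = 3563.30
Landed cost (A) = invoice 405446.07 + 3563.30 + duty 30818.99 = 439828.36
Supplier B (EXW):
CIF value = EXW price + inland to port + export clearance + origin terminal + freight + insurance = 443639.81 + 486.47 + 122.79 + 694.94 + 3636.49 + 66.93 = 448647.43
Import duty = 448647.43 × 7.6% = 34097.20
Buyer bears (B): 486.47 + 122.79 + 694.94 + 3636.49 + 66.93 + 805.47 + 450.29 + 2240.61 = 8503.99
Landed cost (B) = invoice 443639.81 + 8503.99 + duty 34097.20 = 486241.00
Difference = |439828.36 − 486241.00| = 46412.64

Supplier A is cheaper by CAD 46412.64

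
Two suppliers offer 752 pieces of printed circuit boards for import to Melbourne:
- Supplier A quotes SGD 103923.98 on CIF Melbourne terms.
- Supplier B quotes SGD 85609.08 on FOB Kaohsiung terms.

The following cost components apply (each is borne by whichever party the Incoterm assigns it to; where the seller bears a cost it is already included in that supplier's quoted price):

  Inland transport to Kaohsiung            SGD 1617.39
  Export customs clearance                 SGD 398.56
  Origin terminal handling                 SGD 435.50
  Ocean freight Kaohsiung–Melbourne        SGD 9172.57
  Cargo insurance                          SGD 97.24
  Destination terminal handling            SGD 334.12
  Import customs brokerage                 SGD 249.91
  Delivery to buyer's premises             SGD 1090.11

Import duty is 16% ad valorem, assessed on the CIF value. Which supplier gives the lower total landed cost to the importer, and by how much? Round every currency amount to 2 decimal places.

Supplier A (CIF):
The CIF price already equals the CIF value: 103923.98
Import duty = 103923.98 × 16% = 16627.84
Buyer bears (A): 334.12 + 249.91 + 1090.11 = 1674.14
Landed cost (A) = invoice 103923.98 + 1674.14 + duty 16627.84 = 122225.96
Supplier B (FOB):
CIF value = FOB price + freight + insurance = 85609.08 + 9172.57 + 97.24 = 94878.89
Import duty = 94878.89 × 16% = 15180.62
Buyer bears (B): 9172.57 + 97.24 + 334.12 + 249.91 + 1090.11 = 10943.95
Landed cost (B) = invoice 85609.08 + 10943.95 + duty 15180.62 = 111733.65
Difference = |122225.96 − 111733.65| = 10492.31

Supplier B is cheaper by SGD 10492.31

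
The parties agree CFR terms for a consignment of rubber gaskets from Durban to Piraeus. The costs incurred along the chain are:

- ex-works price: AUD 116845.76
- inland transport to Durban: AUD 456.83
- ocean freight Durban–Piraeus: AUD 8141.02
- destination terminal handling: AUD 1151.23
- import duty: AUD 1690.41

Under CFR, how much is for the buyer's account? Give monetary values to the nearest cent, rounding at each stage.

Buyer's account: AUD 2841.64

CFR: the seller pays costs through ocean freight to the destination port, but not insurance.
Seller's account: goods 116845.76 + inland to port 456.83 + freight 8141.02 = 125443.61
Buyer's account: destination terminal 1151.23 + duty 1690.41 = 2841.64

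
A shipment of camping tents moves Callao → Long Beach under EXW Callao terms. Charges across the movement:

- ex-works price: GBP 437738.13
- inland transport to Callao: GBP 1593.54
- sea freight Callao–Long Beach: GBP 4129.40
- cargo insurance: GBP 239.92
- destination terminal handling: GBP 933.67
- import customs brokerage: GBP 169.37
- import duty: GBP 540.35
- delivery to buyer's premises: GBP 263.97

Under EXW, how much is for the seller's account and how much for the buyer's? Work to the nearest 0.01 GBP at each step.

Seller: GBP 437738.13; buyer: GBP 7870.22

EXW: the seller makes goods available at their premises; the buyer bears all onward costs.
Seller's account: goods 437738.13 = 437738.13
Buyer's account: inland to port 1593.54 + freight 4129.40 + insurance 239.92 + destination terminal 933.67 + brokerage 169.37 + duty 540.35 + delivery 263.97 = 7870.22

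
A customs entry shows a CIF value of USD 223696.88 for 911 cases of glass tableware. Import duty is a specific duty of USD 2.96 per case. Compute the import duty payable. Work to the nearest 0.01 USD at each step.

Import duty: USD 2696.56

Import duty = 911 × 2.96 = 2696.56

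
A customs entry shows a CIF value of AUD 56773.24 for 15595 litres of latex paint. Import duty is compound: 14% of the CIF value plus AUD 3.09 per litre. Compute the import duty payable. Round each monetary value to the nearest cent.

Ad valorem component: 56773.24 × 14% = 7948.25
Specific component: 15595 × 3.09 = 48188.55
Import duty = 7948.25 + 48188.55 = 56136.80

Import duty: AUD 56136.80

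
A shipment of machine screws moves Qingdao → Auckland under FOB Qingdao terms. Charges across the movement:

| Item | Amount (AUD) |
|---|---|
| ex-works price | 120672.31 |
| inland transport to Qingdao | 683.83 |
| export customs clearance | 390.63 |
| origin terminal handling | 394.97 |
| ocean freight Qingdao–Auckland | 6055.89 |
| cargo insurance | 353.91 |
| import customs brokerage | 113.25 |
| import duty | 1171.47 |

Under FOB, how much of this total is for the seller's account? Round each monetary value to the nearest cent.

FOB: the seller bears costs until goods are on board at the origin port; the buyer bears freight, insurance and all costs thereafter.
Seller's account: goods 120672.31 + inland to port 683.83 + export clearance 390.63 + origin terminal 394.97 = 122141.74
Buyer's account: freight 6055.89 + insurance 353.91 + brokerage 113.25 + duty 1171.47 = 7694.52

Seller's account: AUD 122141.74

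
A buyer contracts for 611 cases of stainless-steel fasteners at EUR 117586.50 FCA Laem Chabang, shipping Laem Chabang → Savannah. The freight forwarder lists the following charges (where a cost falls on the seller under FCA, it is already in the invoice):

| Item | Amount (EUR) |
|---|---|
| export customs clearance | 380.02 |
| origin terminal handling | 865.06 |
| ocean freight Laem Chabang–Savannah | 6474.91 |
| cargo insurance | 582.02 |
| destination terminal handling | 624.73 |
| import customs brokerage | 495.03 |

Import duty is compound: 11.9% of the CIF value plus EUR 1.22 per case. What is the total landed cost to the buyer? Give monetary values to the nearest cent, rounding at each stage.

FCA: the seller delivers export-cleared goods to the carrier; the buyer bears costs from that point.
Already in the invoice (seller's account under FCA): export clearance — exclude.
CIF value = FCA price + origin terminal + freight + insurance = 117586.50 + 865.06 + 6474.91 + 582.02 = 125508.49
Ad valorem component: 125508.49 × 11.9% = 14935.51
Specific component: 611 × 1.22 = 745.42
Import duty = 14935.51 + 745.42 = 15680.93
Buyer bears: origin terminal 865.06 + freight 6474.91 + insurance 582.02 + destination terminal 624.73 + brokerage 495.03 + duty 15680.93 = 24722.68
Landed cost = invoice 117586.50 + 24722.68 = 142309.18

Total landed cost: EUR 142309.18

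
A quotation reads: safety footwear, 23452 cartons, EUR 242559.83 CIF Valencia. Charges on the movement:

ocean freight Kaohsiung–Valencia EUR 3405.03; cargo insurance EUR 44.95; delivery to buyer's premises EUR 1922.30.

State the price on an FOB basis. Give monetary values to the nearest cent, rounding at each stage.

FOB price: EUR 239109.85

Not relevant to the conversion: delivery — on the buyer under both terms; not part of either seller's price.
From CIF to FOB, the seller no longer bears: freight, insurance.
FOB price = 242559.83 − 3405.03 − 44.95 = 239109.85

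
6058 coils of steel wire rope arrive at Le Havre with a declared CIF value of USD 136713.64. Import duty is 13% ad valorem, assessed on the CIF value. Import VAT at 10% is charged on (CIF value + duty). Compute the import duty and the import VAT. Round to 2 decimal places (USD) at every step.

Import duty: USD 17772.77; import VAT: USD 15448.64

Import duty = 136713.64 × 13% = 17772.77
VAT base = CIF + duty = 136713.64 + 17772.77 = 154486.41
Import VAT = 154486.41 × 10% = 15448.64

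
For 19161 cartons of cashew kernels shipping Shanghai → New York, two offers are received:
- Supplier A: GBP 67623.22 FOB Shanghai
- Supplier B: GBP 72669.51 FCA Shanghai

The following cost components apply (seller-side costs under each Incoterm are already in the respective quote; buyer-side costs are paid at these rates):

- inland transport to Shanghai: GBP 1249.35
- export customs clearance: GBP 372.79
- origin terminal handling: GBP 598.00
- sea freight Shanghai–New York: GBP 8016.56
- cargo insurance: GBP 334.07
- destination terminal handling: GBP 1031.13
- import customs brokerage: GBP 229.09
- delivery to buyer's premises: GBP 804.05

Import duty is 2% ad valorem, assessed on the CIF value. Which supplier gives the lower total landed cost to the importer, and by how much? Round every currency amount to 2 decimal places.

Supplier A is cheaper by GBP 5757.17

Supplier A (FOB):
CIF value = FOB price + freight + insurance = 67623.22 + 8016.56 + 334.07 = 75973.85
Import duty = 75973.85 × 2% = 1519.48
Buyer bears (A): 8016.56 + 334.07 + 1031.13 + 229.09 + 804.05 = 10414.90
Landed cost (A) = invoice 67623.22 + 10414.90 + duty 1519.48 = 79557.60
Supplier B (FCA):
CIF value = FCA price + origin terminal + freight + insurance = 72669.51 + 598.00 + 8016.56 + 334.07 = 81618.14
Import duty = 81618.14 × 2% = 1632.36
Buyer bears (B): 598.00 + 8016.56 + 334.07 + 1031.13 + 229.09 + 804.05 = 11012.90
Landed cost (B) = invoice 72669.51 + 11012.90 + duty 1632.36 = 85314.77
Difference = |79557.60 − 85314.77| = 5757.17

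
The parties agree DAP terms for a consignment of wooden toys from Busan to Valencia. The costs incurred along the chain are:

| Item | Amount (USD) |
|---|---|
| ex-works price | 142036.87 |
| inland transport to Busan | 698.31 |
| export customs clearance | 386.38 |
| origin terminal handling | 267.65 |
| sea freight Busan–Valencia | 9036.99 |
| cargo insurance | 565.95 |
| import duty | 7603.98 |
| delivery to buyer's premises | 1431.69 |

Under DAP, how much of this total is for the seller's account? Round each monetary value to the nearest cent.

DAP: the seller bears all costs to the named destination except import duty and clearance.
Seller's account: goods 142036.87 + inland to port 698.31 + export clearance 386.38 + origin terminal 267.65 + freight 9036.99 + insurance 565.95 + delivery 1431.69 = 154423.84
Buyer's account: duty 7603.98 = 7603.98

Seller's account: USD 154423.84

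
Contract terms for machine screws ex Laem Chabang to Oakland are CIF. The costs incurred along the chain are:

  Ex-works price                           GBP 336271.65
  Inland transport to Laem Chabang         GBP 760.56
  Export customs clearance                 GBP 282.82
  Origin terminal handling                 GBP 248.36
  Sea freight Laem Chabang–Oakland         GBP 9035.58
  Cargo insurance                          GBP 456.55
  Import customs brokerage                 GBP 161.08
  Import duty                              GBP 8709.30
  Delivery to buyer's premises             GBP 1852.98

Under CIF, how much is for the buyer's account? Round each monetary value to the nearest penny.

CIF: the seller pays costs through ocean freight and marine insurance to the destination port.
Seller's account: goods 336271.65 + inland to port 760.56 + export clearance 282.82 + origin terminal 248.36 + freight 9035.58 + insurance 456.55 = 347055.52
Buyer's account: brokerage 161.08 + duty 8709.30 + delivery 1852.98 = 10723.36

Buyer's account: GBP 10723.36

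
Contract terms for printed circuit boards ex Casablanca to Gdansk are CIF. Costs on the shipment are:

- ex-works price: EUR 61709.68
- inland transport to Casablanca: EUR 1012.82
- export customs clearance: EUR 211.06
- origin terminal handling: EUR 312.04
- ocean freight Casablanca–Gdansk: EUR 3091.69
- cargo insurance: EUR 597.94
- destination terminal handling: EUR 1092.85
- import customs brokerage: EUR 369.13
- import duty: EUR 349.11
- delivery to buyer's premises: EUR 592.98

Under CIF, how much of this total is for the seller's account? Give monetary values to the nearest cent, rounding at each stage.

CIF: the seller pays costs through ocean freight and marine insurance to the destination port.
Seller's account: goods 61709.68 + inland to port 1012.82 + export clearance 211.06 + origin terminal 312.04 + freight 3091.69 + insurance 597.94 = 66935.23
Buyer's account: destination terminal 1092.85 + brokerage 369.13 + duty 349.11 + delivery 592.98 = 2404.07

Seller's account: EUR 66935.23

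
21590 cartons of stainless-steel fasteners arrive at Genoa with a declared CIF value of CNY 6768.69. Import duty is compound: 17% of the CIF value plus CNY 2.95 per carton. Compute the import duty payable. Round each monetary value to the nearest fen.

Ad valorem component: 6768.69 × 17% = 1150.68
Specific component: 21590 × 2.95 = 63690.50
Import duty = 1150.68 + 63690.50 = 64841.18

Import duty: CNY 64841.18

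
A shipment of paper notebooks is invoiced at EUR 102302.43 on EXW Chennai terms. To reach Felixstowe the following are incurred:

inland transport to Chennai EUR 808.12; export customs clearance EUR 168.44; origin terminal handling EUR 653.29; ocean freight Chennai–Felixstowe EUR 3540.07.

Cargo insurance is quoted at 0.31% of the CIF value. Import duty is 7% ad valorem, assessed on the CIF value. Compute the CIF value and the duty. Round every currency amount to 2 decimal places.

CIF value: EUR 107806.55; import duty: EUR 7546.46

Let C be the CIF value. C = EXW price + pre-shipment costs + freight + 0.31% × C
C − 0.31% × C = 102302.43 + 808.12 + 168.44 + 653.29 + 3540.07
0.9969 × C = 107472.35
C = 107472.35 / 0.9969 = 107806.55
Insurance premium = 0.31% × 107806.55 = 334.20
Import duty = 107806.55 × 7% = 7546.46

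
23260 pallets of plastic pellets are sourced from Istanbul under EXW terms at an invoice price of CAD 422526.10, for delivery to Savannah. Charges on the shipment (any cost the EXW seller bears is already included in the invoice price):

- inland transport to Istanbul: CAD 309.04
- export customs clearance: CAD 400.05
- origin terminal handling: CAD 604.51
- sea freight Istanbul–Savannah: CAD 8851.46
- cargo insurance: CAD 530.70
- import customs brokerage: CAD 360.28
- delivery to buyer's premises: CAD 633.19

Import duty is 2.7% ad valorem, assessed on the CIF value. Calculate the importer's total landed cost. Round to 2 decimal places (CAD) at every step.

EXW: the seller makes goods available at their premises; the buyer bears all onward costs.
CIF value = EXW price + inland to port + export clearance + origin terminal + freight + insurance = 422526.10 + 309.04 + 400.05 + 604.51 + 8851.46 + 530.70 = 433221.86
Import duty = 433221.86 × 2.7% = 11696.99
Buyer bears: inland to port 309.04 + export clearance 400.05 + origin terminal 604.51 + freight 8851.46 + insurance 530.70 + brokerage 360.28 + delivery 633.19 + duty 11696.99 = 23386.22
Landed cost = invoice 422526.10 + 23386.22 = 445912.32

Total landed cost: CAD 445912.32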